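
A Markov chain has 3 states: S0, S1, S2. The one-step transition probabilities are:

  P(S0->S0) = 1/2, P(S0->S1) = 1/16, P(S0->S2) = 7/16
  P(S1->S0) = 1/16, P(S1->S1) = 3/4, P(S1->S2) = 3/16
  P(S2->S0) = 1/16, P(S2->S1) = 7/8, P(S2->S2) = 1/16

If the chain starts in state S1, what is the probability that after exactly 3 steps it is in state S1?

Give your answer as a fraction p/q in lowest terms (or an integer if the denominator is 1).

Answer: 2911/4096

Derivation:
Computing P^3 by repeated multiplication:
P^1 =
  S0: [1/2, 1/16, 7/16]
  S1: [1/16, 3/4, 3/16]
  S2: [1/16, 7/8, 1/16]
P^2 =
  S0: [9/32, 59/128, 33/128]
  S1: [23/256, 187/256, 23/128]
  S2: [23/256, 183/256, 25/128]
P^3 =
  S0: [95/512, 603/1024, 231/1024]
  S1: [417/4096, 2911/4096, 3/16]
  S2: [417/4096, 2919/4096, 95/512]

(P^3)[S1 -> S1] = 2911/4096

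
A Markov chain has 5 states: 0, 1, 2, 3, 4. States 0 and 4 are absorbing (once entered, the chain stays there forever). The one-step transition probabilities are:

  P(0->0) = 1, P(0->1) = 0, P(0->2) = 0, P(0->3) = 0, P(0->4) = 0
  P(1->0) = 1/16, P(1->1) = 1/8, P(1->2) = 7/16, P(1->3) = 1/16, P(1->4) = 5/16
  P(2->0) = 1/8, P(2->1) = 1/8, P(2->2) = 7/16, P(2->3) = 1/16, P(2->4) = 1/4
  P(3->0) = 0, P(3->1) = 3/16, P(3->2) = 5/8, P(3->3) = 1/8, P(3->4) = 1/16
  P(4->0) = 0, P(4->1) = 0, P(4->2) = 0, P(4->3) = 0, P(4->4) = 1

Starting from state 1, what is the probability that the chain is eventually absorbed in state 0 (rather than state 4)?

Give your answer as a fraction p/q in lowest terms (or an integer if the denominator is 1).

Answer: 83/340

Derivation:
Let a_i = P(absorbed in 0 | start in state i).
Boundary conditions: a_0 = 1, a_4 = 0.
For each transient state i, a_i = sum_j P(i->j) * a_j:
  a_1 = 1/16*a_0 + 1/8*a_1 + 7/16*a_2 + 1/16*a_3 + 5/16*a_4
  a_2 = 1/8*a_0 + 1/8*a_1 + 7/16*a_2 + 1/16*a_3 + 1/4*a_4
  a_3 = 0*a_0 + 3/16*a_1 + 5/8*a_2 + 1/8*a_3 + 1/16*a_4

Substituting a_0 = 1 and a_4 = 0, rearrange to (I - Q) a = r where r[i] = P(i -> 0):
  [7/8, -7/16, -1/16] . (a_1, a_2, a_3) = 1/16
  [-1/8, 9/16, -1/16] . (a_1, a_2, a_3) = 1/8
  [-3/16, -5/8, 7/8] . (a_1, a_2, a_3) = 0

Solving yields:
  a_1 = 83/340
  a_2 = 417/1360
  a_3 = 369/1360

Starting state is 1, so the absorption probability is a_1 = 83/340.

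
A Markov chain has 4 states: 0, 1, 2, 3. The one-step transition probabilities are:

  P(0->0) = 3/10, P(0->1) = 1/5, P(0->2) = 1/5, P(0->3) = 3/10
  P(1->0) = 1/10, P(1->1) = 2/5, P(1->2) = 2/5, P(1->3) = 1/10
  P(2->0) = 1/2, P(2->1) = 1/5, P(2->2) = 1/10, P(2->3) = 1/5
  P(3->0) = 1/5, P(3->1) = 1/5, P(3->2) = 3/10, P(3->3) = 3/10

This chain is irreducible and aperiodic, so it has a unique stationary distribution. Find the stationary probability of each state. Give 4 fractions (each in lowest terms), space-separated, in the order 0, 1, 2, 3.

The stationary distribution satisfies pi = pi * P, i.e.:
  pi_0 = 3/10*pi_0 + 1/10*pi_1 + 1/2*pi_2 + 1/5*pi_3
  pi_1 = 1/5*pi_0 + 2/5*pi_1 + 1/5*pi_2 + 1/5*pi_3
  pi_2 = 1/5*pi_0 + 2/5*pi_1 + 1/10*pi_2 + 3/10*pi_3
  pi_3 = 3/10*pi_0 + 1/10*pi_1 + 1/5*pi_2 + 3/10*pi_3
with normalization: pi_0 + pi_1 + pi_2 + pi_3 = 1.

Using the first 3 balance equations plus normalization, the linear system A*pi = b is:
  [-7/10, 1/10, 1/2, 1/5] . pi = 0
  [1/5, -3/5, 1/5, 1/5] . pi = 0
  [1/5, 2/5, -9/10, 3/10] . pi = 0
  [1, 1, 1, 1] . pi = 1

Solving yields:
  pi_0 = 41/148
  pi_1 = 1/4
  pi_2 = 55/222
  pi_3 = 25/111

Verification (pi * P):
  41/148*3/10 + 1/4*1/10 + 55/222*1/2 + 25/111*1/5 = 41/148 = pi_0  (ok)
  41/148*1/5 + 1/4*2/5 + 55/222*1/5 + 25/111*1/5 = 1/4 = pi_1  (ok)
  41/148*1/5 + 1/4*2/5 + 55/222*1/10 + 25/111*3/10 = 55/222 = pi_2  (ok)
  41/148*3/10 + 1/4*1/10 + 55/222*1/5 + 25/111*3/10 = 25/111 = pi_3  (ok)

Answer: 41/148 1/4 55/222 25/111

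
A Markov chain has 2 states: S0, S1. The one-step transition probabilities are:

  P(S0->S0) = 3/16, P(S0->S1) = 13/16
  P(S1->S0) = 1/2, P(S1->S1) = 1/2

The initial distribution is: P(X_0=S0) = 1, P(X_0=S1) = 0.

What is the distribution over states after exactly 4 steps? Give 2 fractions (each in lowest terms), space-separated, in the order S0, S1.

Propagating the distribution step by step (d_{t+1} = d_t * P):
d_0 = (S0=1, S1=0)
  d_1[S0] = 1*3/16 + 0*1/2 = 3/16
  d_1[S1] = 1*13/16 + 0*1/2 = 13/16
d_1 = (S0=3/16, S1=13/16)
  d_2[S0] = 3/16*3/16 + 13/16*1/2 = 113/256
  d_2[S1] = 3/16*13/16 + 13/16*1/2 = 143/256
d_2 = (S0=113/256, S1=143/256)
  d_3[S0] = 113/256*3/16 + 143/256*1/2 = 1483/4096
  d_3[S1] = 113/256*13/16 + 143/256*1/2 = 2613/4096
d_3 = (S0=1483/4096, S1=2613/4096)
  d_4[S0] = 1483/4096*3/16 + 2613/4096*1/2 = 25353/65536
  d_4[S1] = 1483/4096*13/16 + 2613/4096*1/2 = 40183/65536
d_4 = (S0=25353/65536, S1=40183/65536)

Answer: 25353/65536 40183/65536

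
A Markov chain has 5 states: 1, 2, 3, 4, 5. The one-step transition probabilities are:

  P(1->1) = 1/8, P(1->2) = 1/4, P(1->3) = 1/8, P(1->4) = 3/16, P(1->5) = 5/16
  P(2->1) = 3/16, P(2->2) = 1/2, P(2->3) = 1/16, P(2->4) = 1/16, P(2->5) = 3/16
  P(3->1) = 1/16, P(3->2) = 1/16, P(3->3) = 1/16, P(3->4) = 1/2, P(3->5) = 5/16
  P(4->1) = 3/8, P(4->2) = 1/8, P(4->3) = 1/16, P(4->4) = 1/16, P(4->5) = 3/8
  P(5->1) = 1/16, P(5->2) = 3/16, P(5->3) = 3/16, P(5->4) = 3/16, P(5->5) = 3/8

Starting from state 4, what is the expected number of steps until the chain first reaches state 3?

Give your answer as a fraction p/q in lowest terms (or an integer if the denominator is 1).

Let h_i = expected steps to first reach 3 from state i.
Boundary: h_3 = 0.
First-step equations for the other states:
  h_1 = 1 + 1/8*h_1 + 1/4*h_2 + 1/8*h_3 + 3/16*h_4 + 5/16*h_5
  h_2 = 1 + 3/16*h_1 + 1/2*h_2 + 1/16*h_3 + 1/16*h_4 + 3/16*h_5
  h_4 = 1 + 3/8*h_1 + 1/8*h_2 + 1/16*h_3 + 1/16*h_4 + 3/8*h_5
  h_5 = 1 + 1/16*h_1 + 3/16*h_2 + 3/16*h_3 + 3/16*h_4 + 3/8*h_5

Substituting h_3 = 0 and rearranging gives the linear system (I - Q) h = 1:
  [7/8, -1/4, -3/16, -5/16] . (h_1, h_2, h_4, h_5) = 1
  [-3/16, 1/2, -1/16, -3/16] . (h_1, h_2, h_4, h_5) = 1
  [-3/8, -1/8, 15/16, -3/8] . (h_1, h_2, h_4, h_5) = 1
  [-1/16, -3/16, -3/16, 5/8] . (h_1, h_2, h_4, h_5) = 1

Solving yields:
  h_1 = 50272/5919
  h_2 = 18240/1973
  h_4 = 17456/1973
  h_5 = 46624/5919

Starting state is 4, so the expected hitting time is h_4 = 17456/1973.

Answer: 17456/1973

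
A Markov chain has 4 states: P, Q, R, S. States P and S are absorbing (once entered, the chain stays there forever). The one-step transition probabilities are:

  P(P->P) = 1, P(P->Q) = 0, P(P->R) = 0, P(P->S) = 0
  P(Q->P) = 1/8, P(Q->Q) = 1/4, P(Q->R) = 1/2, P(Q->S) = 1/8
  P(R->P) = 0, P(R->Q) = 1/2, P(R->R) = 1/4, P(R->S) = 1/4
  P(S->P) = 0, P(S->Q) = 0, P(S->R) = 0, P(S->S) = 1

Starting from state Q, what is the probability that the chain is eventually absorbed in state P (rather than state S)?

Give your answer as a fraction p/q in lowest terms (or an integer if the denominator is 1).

Answer: 3/10

Derivation:
Let a_i = P(absorbed in P | start in state i).
Boundary conditions: a_P = 1, a_S = 0.
For each transient state i, a_i = sum_j P(i->j) * a_j:
  a_Q = 1/8*a_P + 1/4*a_Q + 1/2*a_R + 1/8*a_S
  a_R = 0*a_P + 1/2*a_Q + 1/4*a_R + 1/4*a_S

Substituting a_P = 1 and a_S = 0, rearrange to (I - Q) a = r where r[i] = P(i -> P):
  [3/4, -1/2] . (a_Q, a_R) = 1/8
  [-1/2, 3/4] . (a_Q, a_R) = 0

Solving yields:
  a_Q = 3/10
  a_R = 1/5

Starting state is Q, so the absorption probability is a_Q = 3/10.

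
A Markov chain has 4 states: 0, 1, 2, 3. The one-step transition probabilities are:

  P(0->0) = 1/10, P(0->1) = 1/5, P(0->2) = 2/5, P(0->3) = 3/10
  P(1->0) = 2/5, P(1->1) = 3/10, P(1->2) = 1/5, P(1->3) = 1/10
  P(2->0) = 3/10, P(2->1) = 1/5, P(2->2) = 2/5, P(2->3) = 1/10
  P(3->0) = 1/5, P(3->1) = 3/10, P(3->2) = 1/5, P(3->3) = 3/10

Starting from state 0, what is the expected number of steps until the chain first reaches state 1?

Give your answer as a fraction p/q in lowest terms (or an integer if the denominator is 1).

Let h_i = expected steps to first reach 1 from state i.
Boundary: h_1 = 0.
First-step equations for the other states:
  h_0 = 1 + 1/10*h_0 + 1/5*h_1 + 2/5*h_2 + 3/10*h_3
  h_2 = 1 + 3/10*h_0 + 1/5*h_1 + 2/5*h_2 + 1/10*h_3
  h_3 = 1 + 1/5*h_0 + 3/10*h_1 + 1/5*h_2 + 3/10*h_3

Substituting h_1 = 0 and rearranging gives the linear system (I - Q) h = 1:
  [9/10, -2/5, -3/10] . (h_0, h_2, h_3) = 1
  [-3/10, 3/5, -1/10] . (h_0, h_2, h_3) = 1
  [-1/5, -1/5, 7/10] . (h_0, h_2, h_3) = 1

Solving yields:
  h_0 = 480/107
  h_2 = 490/107
  h_3 = 430/107

Starting state is 0, so the expected hitting time is h_0 = 480/107.

Answer: 480/107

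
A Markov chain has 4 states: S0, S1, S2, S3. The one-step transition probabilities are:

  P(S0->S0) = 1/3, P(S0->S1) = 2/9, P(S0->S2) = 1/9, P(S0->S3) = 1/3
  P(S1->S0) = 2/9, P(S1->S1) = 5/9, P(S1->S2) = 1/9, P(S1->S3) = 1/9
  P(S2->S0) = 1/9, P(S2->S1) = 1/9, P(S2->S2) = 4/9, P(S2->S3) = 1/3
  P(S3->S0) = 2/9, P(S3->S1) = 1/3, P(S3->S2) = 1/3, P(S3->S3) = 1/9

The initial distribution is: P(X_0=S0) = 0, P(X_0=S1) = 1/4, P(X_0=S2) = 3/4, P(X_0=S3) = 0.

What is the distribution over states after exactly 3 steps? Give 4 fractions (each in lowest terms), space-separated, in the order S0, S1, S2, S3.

Answer: 617/2916 226/729 251/972 107/486

Derivation:
Propagating the distribution step by step (d_{t+1} = d_t * P):
d_0 = (S0=0, S1=1/4, S2=3/4, S3=0)
  d_1[S0] = 0*1/3 + 1/4*2/9 + 3/4*1/9 + 0*2/9 = 5/36
  d_1[S1] = 0*2/9 + 1/4*5/9 + 3/4*1/9 + 0*1/3 = 2/9
  d_1[S2] = 0*1/9 + 1/4*1/9 + 3/4*4/9 + 0*1/3 = 13/36
  d_1[S3] = 0*1/3 + 1/4*1/9 + 3/4*1/3 + 0*1/9 = 5/18
d_1 = (S0=5/36, S1=2/9, S2=13/36, S3=5/18)
  d_2[S0] = 5/36*1/3 + 2/9*2/9 + 13/36*1/9 + 5/18*2/9 = 16/81
  d_2[S1] = 5/36*2/9 + 2/9*5/9 + 13/36*1/9 + 5/18*1/3 = 31/108
  d_2[S2] = 5/36*1/9 + 2/9*1/9 + 13/36*4/9 + 5/18*1/3 = 95/324
  d_2[S3] = 5/36*1/3 + 2/9*1/9 + 13/36*1/3 + 5/18*1/9 = 2/9
d_2 = (S0=16/81, S1=31/108, S2=95/324, S3=2/9)
  d_3[S0] = 16/81*1/3 + 31/108*2/9 + 95/324*1/9 + 2/9*2/9 = 617/2916
  d_3[S1] = 16/81*2/9 + 31/108*5/9 + 95/324*1/9 + 2/9*1/3 = 226/729
  d_3[S2] = 16/81*1/9 + 31/108*1/9 + 95/324*4/9 + 2/9*1/3 = 251/972
  d_3[S3] = 16/81*1/3 + 31/108*1/9 + 95/324*1/3 + 2/9*1/9 = 107/486
d_3 = (S0=617/2916, S1=226/729, S2=251/972, S3=107/486)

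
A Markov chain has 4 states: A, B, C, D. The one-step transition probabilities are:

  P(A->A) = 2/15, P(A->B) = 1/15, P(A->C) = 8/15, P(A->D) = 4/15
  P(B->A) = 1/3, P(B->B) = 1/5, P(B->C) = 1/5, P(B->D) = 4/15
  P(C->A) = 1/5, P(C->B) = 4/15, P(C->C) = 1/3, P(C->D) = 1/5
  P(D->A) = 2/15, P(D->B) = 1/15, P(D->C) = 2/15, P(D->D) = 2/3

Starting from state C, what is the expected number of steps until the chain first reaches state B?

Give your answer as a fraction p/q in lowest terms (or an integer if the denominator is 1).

Let h_i = expected steps to first reach B from state i.
Boundary: h_B = 0.
First-step equations for the other states:
  h_A = 1 + 2/15*h_A + 1/15*h_B + 8/15*h_C + 4/15*h_D
  h_C = 1 + 1/5*h_A + 4/15*h_B + 1/3*h_C + 1/5*h_D
  h_D = 1 + 2/15*h_A + 1/15*h_B + 2/15*h_C + 2/3*h_D

Substituting h_B = 0 and rearranging gives the linear system (I - Q) h = 1:
  [13/15, -8/15, -4/15] . (h_A, h_C, h_D) = 1
  [-1/5, 2/3, -1/5] . (h_A, h_C, h_D) = 1
  [-2/15, -2/15, 1/3] . (h_A, h_C, h_D) = 1

Solving yields:
  h_A = 39/5
  h_C = 129/20
  h_D = 87/10

Starting state is C, so the expected hitting time is h_C = 129/20.

Answer: 129/20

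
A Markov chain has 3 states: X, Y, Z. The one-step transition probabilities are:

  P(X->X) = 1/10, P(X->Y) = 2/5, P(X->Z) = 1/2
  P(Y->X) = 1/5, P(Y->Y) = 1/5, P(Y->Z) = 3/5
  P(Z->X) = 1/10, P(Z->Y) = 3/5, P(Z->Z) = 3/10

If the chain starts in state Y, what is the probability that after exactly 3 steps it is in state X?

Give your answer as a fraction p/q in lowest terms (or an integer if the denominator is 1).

Answer: 37/250

Derivation:
Computing P^3 by repeated multiplication:
P^1 =
  X: [1/10, 2/5, 1/2]
  Y: [1/5, 1/5, 3/5]
  Z: [1/10, 3/5, 3/10]
P^2 =
  X: [7/50, 21/50, 11/25]
  Y: [3/25, 12/25, 2/5]
  Z: [4/25, 17/50, 1/2]
P^3 =
  X: [71/500, 101/250, 227/500]
  Y: [37/250, 48/125, 117/250]
  Z: [67/500, 54/125, 217/500]

(P^3)[Y -> X] = 37/250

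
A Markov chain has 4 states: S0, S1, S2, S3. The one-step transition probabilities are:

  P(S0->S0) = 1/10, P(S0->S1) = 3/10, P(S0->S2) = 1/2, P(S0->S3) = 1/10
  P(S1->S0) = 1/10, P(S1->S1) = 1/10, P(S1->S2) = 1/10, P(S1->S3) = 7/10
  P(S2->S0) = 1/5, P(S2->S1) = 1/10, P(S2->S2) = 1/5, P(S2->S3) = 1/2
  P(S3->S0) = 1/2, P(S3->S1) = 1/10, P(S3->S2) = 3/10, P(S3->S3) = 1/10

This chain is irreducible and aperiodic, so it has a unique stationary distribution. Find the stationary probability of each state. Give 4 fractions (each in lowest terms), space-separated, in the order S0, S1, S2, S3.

The stationary distribution satisfies pi = pi * P, i.e.:
  pi_S0 = 1/10*pi_S0 + 1/10*pi_S1 + 1/5*pi_S2 + 1/2*pi_S3
  pi_S1 = 3/10*pi_S0 + 1/10*pi_S1 + 1/10*pi_S2 + 1/10*pi_S3
  pi_S2 = 1/2*pi_S0 + 1/10*pi_S1 + 1/5*pi_S2 + 3/10*pi_S3
  pi_S3 = 1/10*pi_S0 + 7/10*pi_S1 + 1/2*pi_S2 + 1/10*pi_S3
with normalization: pi_S0 + pi_S1 + pi_S2 + pi_S3 = 1.

Using the first 3 balance equations plus normalization, the linear system A*pi = b is:
  [-9/10, 1/10, 1/5, 1/2] . pi = 0
  [3/10, -9/10, 1/10, 1/10] . pi = 0
  [1/2, 1/10, -4/5, 3/10] . pi = 0
  [1, 1, 1, 1] . pi = 1

Solving yields:
  pi_S0 = 211/838
  pi_S1 = 63/419
  pi_S2 = 122/419
  pi_S3 = 257/838

Verification (pi * P):
  211/838*1/10 + 63/419*1/10 + 122/419*1/5 + 257/838*1/2 = 211/838 = pi_S0  (ok)
  211/838*3/10 + 63/419*1/10 + 122/419*1/10 + 257/838*1/10 = 63/419 = pi_S1  (ok)
  211/838*1/2 + 63/419*1/10 + 122/419*1/5 + 257/838*3/10 = 122/419 = pi_S2  (ok)
  211/838*1/10 + 63/419*7/10 + 122/419*1/2 + 257/838*1/10 = 257/838 = pi_S3  (ok)

Answer: 211/838 63/419 122/419 257/838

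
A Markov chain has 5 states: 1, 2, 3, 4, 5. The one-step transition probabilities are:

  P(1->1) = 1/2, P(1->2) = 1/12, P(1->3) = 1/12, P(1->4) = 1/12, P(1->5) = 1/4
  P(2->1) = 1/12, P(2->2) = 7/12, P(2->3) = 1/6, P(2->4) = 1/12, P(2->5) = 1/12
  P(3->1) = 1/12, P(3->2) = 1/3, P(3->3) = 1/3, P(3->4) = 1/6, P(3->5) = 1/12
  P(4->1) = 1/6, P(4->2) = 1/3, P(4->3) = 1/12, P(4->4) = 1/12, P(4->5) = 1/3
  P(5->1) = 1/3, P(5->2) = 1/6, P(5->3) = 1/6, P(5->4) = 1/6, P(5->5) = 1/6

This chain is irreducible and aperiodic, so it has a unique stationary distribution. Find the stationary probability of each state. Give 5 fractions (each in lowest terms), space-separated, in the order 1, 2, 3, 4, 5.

Answer: 66/289 96/289 48/289 32/289 47/289

Derivation:
The stationary distribution satisfies pi = pi * P, i.e.:
  pi_1 = 1/2*pi_1 + 1/12*pi_2 + 1/12*pi_3 + 1/6*pi_4 + 1/3*pi_5
  pi_2 = 1/12*pi_1 + 7/12*pi_2 + 1/3*pi_3 + 1/3*pi_4 + 1/6*pi_5
  pi_3 = 1/12*pi_1 + 1/6*pi_2 + 1/3*pi_3 + 1/12*pi_4 + 1/6*pi_5
  pi_4 = 1/12*pi_1 + 1/12*pi_2 + 1/6*pi_3 + 1/12*pi_4 + 1/6*pi_5
  pi_5 = 1/4*pi_1 + 1/12*pi_2 + 1/12*pi_3 + 1/3*pi_4 + 1/6*pi_5
with normalization: pi_1 + pi_2 + pi_3 + pi_4 + pi_5 = 1.

Using the first 4 balance equations plus normalization, the linear system A*pi = b is:
  [-1/2, 1/12, 1/12, 1/6, 1/3] . pi = 0
  [1/12, -5/12, 1/3, 1/3, 1/6] . pi = 0
  [1/12, 1/6, -2/3, 1/12, 1/6] . pi = 0
  [1/12, 1/12, 1/6, -11/12, 1/6] . pi = 0
  [1, 1, 1, 1, 1] . pi = 1

Solving yields:
  pi_1 = 66/289
  pi_2 = 96/289
  pi_3 = 48/289
  pi_4 = 32/289
  pi_5 = 47/289

Verification (pi * P):
  66/289*1/2 + 96/289*1/12 + 48/289*1/12 + 32/289*1/6 + 47/289*1/3 = 66/289 = pi_1  (ok)
  66/289*1/12 + 96/289*7/12 + 48/289*1/3 + 32/289*1/3 + 47/289*1/6 = 96/289 = pi_2  (ok)
  66/289*1/12 + 96/289*1/6 + 48/289*1/3 + 32/289*1/12 + 47/289*1/6 = 48/289 = pi_3  (ok)
  66/289*1/12 + 96/289*1/12 + 48/289*1/6 + 32/289*1/12 + 47/289*1/6 = 32/289 = pi_4  (ok)
  66/289*1/4 + 96/289*1/12 + 48/289*1/12 + 32/289*1/3 + 47/289*1/6 = 47/289 = pi_5  (ok)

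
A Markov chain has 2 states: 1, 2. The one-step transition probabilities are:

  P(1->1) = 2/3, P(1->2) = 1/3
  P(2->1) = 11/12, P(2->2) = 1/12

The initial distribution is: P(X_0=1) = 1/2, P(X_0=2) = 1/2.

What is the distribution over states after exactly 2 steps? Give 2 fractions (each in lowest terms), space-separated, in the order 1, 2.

Answer: 23/32 9/32

Derivation:
Propagating the distribution step by step (d_{t+1} = d_t * P):
d_0 = (1=1/2, 2=1/2)
  d_1[1] = 1/2*2/3 + 1/2*11/12 = 19/24
  d_1[2] = 1/2*1/3 + 1/2*1/12 = 5/24
d_1 = (1=19/24, 2=5/24)
  d_2[1] = 19/24*2/3 + 5/24*11/12 = 23/32
  d_2[2] = 19/24*1/3 + 5/24*1/12 = 9/32
d_2 = (1=23/32, 2=9/32)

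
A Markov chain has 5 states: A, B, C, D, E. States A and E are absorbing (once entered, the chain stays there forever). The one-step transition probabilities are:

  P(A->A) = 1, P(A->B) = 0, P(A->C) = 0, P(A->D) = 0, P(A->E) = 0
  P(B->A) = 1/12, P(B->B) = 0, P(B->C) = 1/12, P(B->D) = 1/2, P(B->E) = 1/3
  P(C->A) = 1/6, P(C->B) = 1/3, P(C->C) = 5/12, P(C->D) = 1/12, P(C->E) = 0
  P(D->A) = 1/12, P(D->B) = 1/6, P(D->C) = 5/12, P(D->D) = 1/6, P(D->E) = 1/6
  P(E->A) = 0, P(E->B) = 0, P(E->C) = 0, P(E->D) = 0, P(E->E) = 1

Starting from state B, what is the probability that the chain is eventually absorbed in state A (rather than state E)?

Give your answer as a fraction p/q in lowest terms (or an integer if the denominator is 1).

Answer: 94/267

Derivation:
Let a_i = P(absorbed in A | start in state i).
Boundary conditions: a_A = 1, a_E = 0.
For each transient state i, a_i = sum_j P(i->j) * a_j:
  a_B = 1/12*a_A + 0*a_B + 1/12*a_C + 1/2*a_D + 1/3*a_E
  a_C = 1/6*a_A + 1/3*a_B + 5/12*a_C + 1/12*a_D + 0*a_E
  a_D = 1/12*a_A + 1/6*a_B + 5/12*a_C + 1/6*a_D + 1/6*a_E

Substituting a_A = 1 and a_E = 0, rearrange to (I - Q) a = r where r[i] = P(i -> A):
  [1, -1/12, -1/2] . (a_B, a_C, a_D) = 1/12
  [-1/3, 7/12, -1/12] . (a_B, a_C, a_D) = 1/6
  [-1/6, -5/12, 5/6] . (a_B, a_C, a_D) = 1/12

Solving yields:
  a_B = 94/267
  a_C = 49/89
  a_D = 119/267

Starting state is B, so the absorption probability is a_B = 94/267.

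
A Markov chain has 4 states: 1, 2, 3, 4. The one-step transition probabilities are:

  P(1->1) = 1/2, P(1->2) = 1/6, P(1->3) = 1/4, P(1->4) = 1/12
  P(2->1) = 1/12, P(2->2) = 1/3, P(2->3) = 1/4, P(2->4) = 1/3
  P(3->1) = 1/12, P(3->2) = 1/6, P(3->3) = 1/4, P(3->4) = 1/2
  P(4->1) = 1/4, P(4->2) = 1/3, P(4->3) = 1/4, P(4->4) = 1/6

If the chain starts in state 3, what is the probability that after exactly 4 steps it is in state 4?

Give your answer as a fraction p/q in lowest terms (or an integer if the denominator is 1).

Answer: 1903/6912

Derivation:
Computing P^4 by repeated multiplication:
P^1 =
  1: [1/2, 1/6, 1/4, 1/12]
  2: [1/12, 1/3, 1/4, 1/3]
  3: [1/12, 1/6, 1/4, 1/2]
  4: [1/4, 1/3, 1/4, 1/6]
P^2 =
  1: [11/36, 5/24, 1/4, 17/72]
  2: [25/144, 5/18, 1/4, 43/144]
  3: [29/144, 5/18, 1/4, 13/48]
  4: [31/144, 1/4, 1/4, 41/144]
P^3 =
  1: [1/4, 13/54, 1/4, 7/27]
  2: [355/1728, 227/864, 1/4, 487/1728]
  3: [367/1728, 223/864, 1/4, 161/576]
  4: [127/576, 221/864, 1/4, 473/1728]
P^4 =
  1: [299/1296, 1/4, 1/4, 349/1296]
  2: [4477/20736, 2669/10368, 1/4, 5737/20736]
  3: [4529/20736, 2657/10368, 1/4, 1903/6912]
  4: [4579/20736, 881/3456, 1/4, 5687/20736]

(P^4)[3 -> 4] = 1903/6912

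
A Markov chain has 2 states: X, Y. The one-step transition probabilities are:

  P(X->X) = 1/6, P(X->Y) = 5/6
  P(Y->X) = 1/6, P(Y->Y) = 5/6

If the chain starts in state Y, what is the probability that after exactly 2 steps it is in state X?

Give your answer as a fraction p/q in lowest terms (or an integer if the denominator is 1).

Computing P^2 by repeated multiplication:
P^1 =
  X: [1/6, 5/6]
  Y: [1/6, 5/6]
P^2 =
  X: [1/6, 5/6]
  Y: [1/6, 5/6]

(P^2)[Y -> X] = 1/6

Answer: 1/6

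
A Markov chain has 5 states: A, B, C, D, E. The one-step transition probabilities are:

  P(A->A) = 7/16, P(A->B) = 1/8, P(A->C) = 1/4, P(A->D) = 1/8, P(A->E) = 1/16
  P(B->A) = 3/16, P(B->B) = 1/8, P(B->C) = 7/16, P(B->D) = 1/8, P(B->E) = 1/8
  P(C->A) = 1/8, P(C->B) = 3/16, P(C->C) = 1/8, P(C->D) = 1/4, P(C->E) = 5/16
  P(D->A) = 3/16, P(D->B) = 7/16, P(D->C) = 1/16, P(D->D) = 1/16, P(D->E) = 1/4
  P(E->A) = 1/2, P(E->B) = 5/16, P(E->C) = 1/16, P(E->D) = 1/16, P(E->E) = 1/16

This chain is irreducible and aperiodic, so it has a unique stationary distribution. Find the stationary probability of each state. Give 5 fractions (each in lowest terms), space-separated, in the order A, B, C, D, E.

Answer: 24119/81417 16966/81417 2434/11631 3617/27139 12443/81417

Derivation:
The stationary distribution satisfies pi = pi * P, i.e.:
  pi_A = 7/16*pi_A + 3/16*pi_B + 1/8*pi_C + 3/16*pi_D + 1/2*pi_E
  pi_B = 1/8*pi_A + 1/8*pi_B + 3/16*pi_C + 7/16*pi_D + 5/16*pi_E
  pi_C = 1/4*pi_A + 7/16*pi_B + 1/8*pi_C + 1/16*pi_D + 1/16*pi_E
  pi_D = 1/8*pi_A + 1/8*pi_B + 1/4*pi_C + 1/16*pi_D + 1/16*pi_E
  pi_E = 1/16*pi_A + 1/8*pi_B + 5/16*pi_C + 1/4*pi_D + 1/16*pi_E
with normalization: pi_A + pi_B + pi_C + pi_D + pi_E = 1.

Using the first 4 balance equations plus normalization, the linear system A*pi = b is:
  [-9/16, 3/16, 1/8, 3/16, 1/2] . pi = 0
  [1/8, -7/8, 3/16, 7/16, 5/16] . pi = 0
  [1/4, 7/16, -7/8, 1/16, 1/16] . pi = 0
  [1/8, 1/8, 1/4, -15/16, 1/16] . pi = 0
  [1, 1, 1, 1, 1] . pi = 1

Solving yields:
  pi_A = 24119/81417
  pi_B = 16966/81417
  pi_C = 2434/11631
  pi_D = 3617/27139
  pi_E = 12443/81417

Verification (pi * P):
  24119/81417*7/16 + 16966/81417*3/16 + 2434/11631*1/8 + 3617/27139*3/16 + 12443/81417*1/2 = 24119/81417 = pi_A  (ok)
  24119/81417*1/8 + 16966/81417*1/8 + 2434/11631*3/16 + 3617/27139*7/16 + 12443/81417*5/16 = 16966/81417 = pi_B  (ok)
  24119/81417*1/4 + 16966/81417*7/16 + 2434/11631*1/8 + 3617/27139*1/16 + 12443/81417*1/16 = 2434/11631 = pi_C  (ok)
  24119/81417*1/8 + 16966/81417*1/8 + 2434/11631*1/4 + 3617/27139*1/16 + 12443/81417*1/16 = 3617/27139 = pi_D  (ok)
  24119/81417*1/16 + 16966/81417*1/8 + 2434/11631*5/16 + 3617/27139*1/4 + 12443/81417*1/16 = 12443/81417 = pi_E  (ok)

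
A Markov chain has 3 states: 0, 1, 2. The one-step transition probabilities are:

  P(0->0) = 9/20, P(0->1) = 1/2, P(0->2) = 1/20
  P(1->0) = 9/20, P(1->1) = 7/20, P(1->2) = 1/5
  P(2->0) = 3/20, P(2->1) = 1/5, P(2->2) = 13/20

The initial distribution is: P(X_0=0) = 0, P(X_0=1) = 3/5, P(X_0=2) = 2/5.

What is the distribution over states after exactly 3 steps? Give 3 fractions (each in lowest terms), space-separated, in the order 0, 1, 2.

Propagating the distribution step by step (d_{t+1} = d_t * P):
d_0 = (0=0, 1=3/5, 2=2/5)
  d_1[0] = 0*9/20 + 3/5*9/20 + 2/5*3/20 = 33/100
  d_1[1] = 0*1/2 + 3/5*7/20 + 2/5*1/5 = 29/100
  d_1[2] = 0*1/20 + 3/5*1/5 + 2/5*13/20 = 19/50
d_1 = (0=33/100, 1=29/100, 2=19/50)
  d_2[0] = 33/100*9/20 + 29/100*9/20 + 19/50*3/20 = 42/125
  d_2[1] = 33/100*1/2 + 29/100*7/20 + 19/50*1/5 = 137/400
  d_2[2] = 33/100*1/20 + 29/100*1/5 + 19/50*13/20 = 643/2000
d_2 = (0=42/125, 1=137/400, 2=643/2000)
  d_3[0] = 42/125*9/20 + 137/400*9/20 + 643/2000*3/20 = 7071/20000
  d_3[1] = 42/125*1/2 + 137/400*7/20 + 643/2000*1/5 = 14087/40000
  d_3[2] = 42/125*1/20 + 137/400*1/5 + 643/2000*13/20 = 11771/40000
d_3 = (0=7071/20000, 1=14087/40000, 2=11771/40000)

Answer: 7071/20000 14087/40000 11771/40000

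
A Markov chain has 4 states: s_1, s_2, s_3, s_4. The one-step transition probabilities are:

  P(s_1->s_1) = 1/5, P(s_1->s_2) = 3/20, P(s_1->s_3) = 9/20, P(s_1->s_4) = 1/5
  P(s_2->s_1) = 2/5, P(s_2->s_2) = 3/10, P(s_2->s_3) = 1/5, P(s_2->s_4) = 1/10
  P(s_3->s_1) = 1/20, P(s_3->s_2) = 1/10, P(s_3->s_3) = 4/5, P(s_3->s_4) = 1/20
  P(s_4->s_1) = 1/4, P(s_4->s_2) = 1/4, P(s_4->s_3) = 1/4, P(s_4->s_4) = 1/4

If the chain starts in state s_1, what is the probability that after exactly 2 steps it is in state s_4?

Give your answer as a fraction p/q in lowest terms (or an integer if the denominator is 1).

Answer: 51/400

Derivation:
Computing P^2 by repeated multiplication:
P^1 =
  s_1: [1/5, 3/20, 9/20, 1/5]
  s_2: [2/5, 3/10, 1/5, 1/10]
  s_3: [1/20, 1/10, 4/5, 1/20]
  s_4: [1/4, 1/4, 1/4, 1/4]
P^2 =
  s_1: [69/400, 17/100, 53/100, 51/400]
  s_2: [47/200, 39/200, 17/40, 29/200]
  s_3: [41/400, 13/100, 139/200, 29/400]
  s_4: [9/40, 1/5, 17/40, 3/20]

(P^2)[s_1 -> s_4] = 51/400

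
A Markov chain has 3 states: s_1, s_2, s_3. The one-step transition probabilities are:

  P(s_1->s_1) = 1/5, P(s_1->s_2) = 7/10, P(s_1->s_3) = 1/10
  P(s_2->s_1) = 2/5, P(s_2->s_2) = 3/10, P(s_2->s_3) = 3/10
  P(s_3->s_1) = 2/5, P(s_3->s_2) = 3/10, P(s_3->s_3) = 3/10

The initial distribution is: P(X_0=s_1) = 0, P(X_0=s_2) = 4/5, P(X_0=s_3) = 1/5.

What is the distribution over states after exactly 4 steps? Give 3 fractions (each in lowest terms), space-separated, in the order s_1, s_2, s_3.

Answer: 208/625 543/1250 291/1250

Derivation:
Propagating the distribution step by step (d_{t+1} = d_t * P):
d_0 = (s_1=0, s_2=4/5, s_3=1/5)
  d_1[s_1] = 0*1/5 + 4/5*2/5 + 1/5*2/5 = 2/5
  d_1[s_2] = 0*7/10 + 4/5*3/10 + 1/5*3/10 = 3/10
  d_1[s_3] = 0*1/10 + 4/5*3/10 + 1/5*3/10 = 3/10
d_1 = (s_1=2/5, s_2=3/10, s_3=3/10)
  d_2[s_1] = 2/5*1/5 + 3/10*2/5 + 3/10*2/5 = 8/25
  d_2[s_2] = 2/5*7/10 + 3/10*3/10 + 3/10*3/10 = 23/50
  d_2[s_3] = 2/5*1/10 + 3/10*3/10 + 3/10*3/10 = 11/50
d_2 = (s_1=8/25, s_2=23/50, s_3=11/50)
  d_3[s_1] = 8/25*1/5 + 23/50*2/5 + 11/50*2/5 = 42/125
  d_3[s_2] = 8/25*7/10 + 23/50*3/10 + 11/50*3/10 = 107/250
  d_3[s_3] = 8/25*1/10 + 23/50*3/10 + 11/50*3/10 = 59/250
d_3 = (s_1=42/125, s_2=107/250, s_3=59/250)
  d_4[s_1] = 42/125*1/5 + 107/250*2/5 + 59/250*2/5 = 208/625
  d_4[s_2] = 42/125*7/10 + 107/250*3/10 + 59/250*3/10 = 543/1250
  d_4[s_3] = 42/125*1/10 + 107/250*3/10 + 59/250*3/10 = 291/1250
d_4 = (s_1=208/625, s_2=543/1250, s_3=291/1250)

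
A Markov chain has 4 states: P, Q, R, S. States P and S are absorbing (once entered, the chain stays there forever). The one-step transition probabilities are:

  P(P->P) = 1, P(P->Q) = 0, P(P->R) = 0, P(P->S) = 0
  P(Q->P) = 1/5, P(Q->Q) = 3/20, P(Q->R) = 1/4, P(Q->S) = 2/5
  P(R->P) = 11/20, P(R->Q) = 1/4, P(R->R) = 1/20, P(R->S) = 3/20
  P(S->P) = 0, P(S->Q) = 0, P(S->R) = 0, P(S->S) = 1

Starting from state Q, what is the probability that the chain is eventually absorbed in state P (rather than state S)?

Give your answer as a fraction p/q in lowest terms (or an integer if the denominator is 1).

Let a_i = P(absorbed in P | start in state i).
Boundary conditions: a_P = 1, a_S = 0.
For each transient state i, a_i = sum_j P(i->j) * a_j:
  a_Q = 1/5*a_P + 3/20*a_Q + 1/4*a_R + 2/5*a_S
  a_R = 11/20*a_P + 1/4*a_Q + 1/20*a_R + 3/20*a_S

Substituting a_P = 1 and a_S = 0, rearrange to (I - Q) a = r where r[i] = P(i -> P):
  [17/20, -1/4] . (a_Q, a_R) = 1/5
  [-1/4, 19/20] . (a_Q, a_R) = 11/20

Solving yields:
  a_Q = 131/298
  a_R = 207/298

Starting state is Q, so the absorption probability is a_Q = 131/298.

Answer: 131/298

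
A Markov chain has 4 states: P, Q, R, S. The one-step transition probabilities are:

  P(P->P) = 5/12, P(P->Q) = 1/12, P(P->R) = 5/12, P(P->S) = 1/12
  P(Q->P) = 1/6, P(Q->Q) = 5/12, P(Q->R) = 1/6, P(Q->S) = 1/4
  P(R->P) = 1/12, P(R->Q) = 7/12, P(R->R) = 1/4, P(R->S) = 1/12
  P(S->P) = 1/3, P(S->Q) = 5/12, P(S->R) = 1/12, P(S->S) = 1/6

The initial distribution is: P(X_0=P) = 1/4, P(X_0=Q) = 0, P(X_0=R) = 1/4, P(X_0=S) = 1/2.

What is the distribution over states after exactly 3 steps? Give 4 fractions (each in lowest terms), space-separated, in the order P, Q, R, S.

Answer: 805/3456 217/576 203/864 179/1152

Derivation:
Propagating the distribution step by step (d_{t+1} = d_t * P):
d_0 = (P=1/4, Q=0, R=1/4, S=1/2)
  d_1[P] = 1/4*5/12 + 0*1/6 + 1/4*1/12 + 1/2*1/3 = 7/24
  d_1[Q] = 1/4*1/12 + 0*5/12 + 1/4*7/12 + 1/2*5/12 = 3/8
  d_1[R] = 1/4*5/12 + 0*1/6 + 1/4*1/4 + 1/2*1/12 = 5/24
  d_1[S] = 1/4*1/12 + 0*1/4 + 1/4*1/12 + 1/2*1/6 = 1/8
d_1 = (P=7/24, Q=3/8, R=5/24, S=1/8)
  d_2[P] = 7/24*5/12 + 3/8*1/6 + 5/24*1/12 + 1/8*1/3 = 35/144
  d_2[Q] = 7/24*1/12 + 3/8*5/12 + 5/24*7/12 + 1/8*5/12 = 17/48
  d_2[R] = 7/24*5/12 + 3/8*1/6 + 5/24*1/4 + 1/8*1/12 = 71/288
  d_2[S] = 7/24*1/12 + 3/8*1/4 + 5/24*1/12 + 1/8*1/6 = 5/32
d_2 = (P=35/144, Q=17/48, R=71/288, S=5/32)
  d_3[P] = 35/144*5/12 + 17/48*1/6 + 71/288*1/12 + 5/32*1/3 = 805/3456
  d_3[Q] = 35/144*1/12 + 17/48*5/12 + 71/288*7/12 + 5/32*5/12 = 217/576
  d_3[R] = 35/144*5/12 + 17/48*1/6 + 71/288*1/4 + 5/32*1/12 = 203/864
  d_3[S] = 35/144*1/12 + 17/48*1/4 + 71/288*1/12 + 5/32*1/6 = 179/1152
d_3 = (P=805/3456, Q=217/576, R=203/864, S=179/1152)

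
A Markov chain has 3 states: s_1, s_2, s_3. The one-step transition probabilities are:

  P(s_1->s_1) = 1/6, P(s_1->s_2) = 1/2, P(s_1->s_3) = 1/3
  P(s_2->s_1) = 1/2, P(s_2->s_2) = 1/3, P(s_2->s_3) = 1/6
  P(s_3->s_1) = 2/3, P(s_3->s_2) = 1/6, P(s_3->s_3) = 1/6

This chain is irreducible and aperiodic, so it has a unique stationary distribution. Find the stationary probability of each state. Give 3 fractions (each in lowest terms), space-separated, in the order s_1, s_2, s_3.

Answer: 19/47 17/47 11/47

Derivation:
The stationary distribution satisfies pi = pi * P, i.e.:
  pi_s_1 = 1/6*pi_s_1 + 1/2*pi_s_2 + 2/3*pi_s_3
  pi_s_2 = 1/2*pi_s_1 + 1/3*pi_s_2 + 1/6*pi_s_3
  pi_s_3 = 1/3*pi_s_1 + 1/6*pi_s_2 + 1/6*pi_s_3
with normalization: pi_s_1 + pi_s_2 + pi_s_3 = 1.

Using the first 2 balance equations plus normalization, the linear system A*pi = b is:
  [-5/6, 1/2, 2/3] . pi = 0
  [1/2, -2/3, 1/6] . pi = 0
  [1, 1, 1] . pi = 1

Solving yields:
  pi_s_1 = 19/47
  pi_s_2 = 17/47
  pi_s_3 = 11/47

Verification (pi * P):
  19/47*1/6 + 17/47*1/2 + 11/47*2/3 = 19/47 = pi_s_1  (ok)
  19/47*1/2 + 17/47*1/3 + 11/47*1/6 = 17/47 = pi_s_2  (ok)
  19/47*1/3 + 17/47*1/6 + 11/47*1/6 = 11/47 = pi_s_3  (ok)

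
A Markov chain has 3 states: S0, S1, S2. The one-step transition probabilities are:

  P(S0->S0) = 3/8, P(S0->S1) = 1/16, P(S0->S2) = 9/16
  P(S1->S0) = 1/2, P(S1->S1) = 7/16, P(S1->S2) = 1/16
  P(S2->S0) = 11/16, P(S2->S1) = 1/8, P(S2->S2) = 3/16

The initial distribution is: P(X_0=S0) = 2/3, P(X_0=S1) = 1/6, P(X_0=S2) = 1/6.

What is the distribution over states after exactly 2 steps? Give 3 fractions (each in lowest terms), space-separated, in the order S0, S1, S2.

Answer: 401/768 107/768 65/192

Derivation:
Propagating the distribution step by step (d_{t+1} = d_t * P):
d_0 = (S0=2/3, S1=1/6, S2=1/6)
  d_1[S0] = 2/3*3/8 + 1/6*1/2 + 1/6*11/16 = 43/96
  d_1[S1] = 2/3*1/16 + 1/6*7/16 + 1/6*1/8 = 13/96
  d_1[S2] = 2/3*9/16 + 1/6*1/16 + 1/6*3/16 = 5/12
d_1 = (S0=43/96, S1=13/96, S2=5/12)
  d_2[S0] = 43/96*3/8 + 13/96*1/2 + 5/12*11/16 = 401/768
  d_2[S1] = 43/96*1/16 + 13/96*7/16 + 5/12*1/8 = 107/768
  d_2[S2] = 43/96*9/16 + 13/96*1/16 + 5/12*3/16 = 65/192
d_2 = (S0=401/768, S1=107/768, S2=65/192)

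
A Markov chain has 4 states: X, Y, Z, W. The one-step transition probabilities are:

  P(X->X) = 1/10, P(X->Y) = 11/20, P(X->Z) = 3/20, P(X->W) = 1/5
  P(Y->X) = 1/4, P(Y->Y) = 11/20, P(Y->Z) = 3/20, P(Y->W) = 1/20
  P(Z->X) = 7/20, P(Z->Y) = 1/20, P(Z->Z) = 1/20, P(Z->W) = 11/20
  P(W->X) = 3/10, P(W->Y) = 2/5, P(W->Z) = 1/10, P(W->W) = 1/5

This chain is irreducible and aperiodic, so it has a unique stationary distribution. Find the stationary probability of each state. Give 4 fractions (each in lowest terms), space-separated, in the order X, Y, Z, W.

Answer: 518/2193 2015/4386 563/4386 386/2193

Derivation:
The stationary distribution satisfies pi = pi * P, i.e.:
  pi_X = 1/10*pi_X + 1/4*pi_Y + 7/20*pi_Z + 3/10*pi_W
  pi_Y = 11/20*pi_X + 11/20*pi_Y + 1/20*pi_Z + 2/5*pi_W
  pi_Z = 3/20*pi_X + 3/20*pi_Y + 1/20*pi_Z + 1/10*pi_W
  pi_W = 1/5*pi_X + 1/20*pi_Y + 11/20*pi_Z + 1/5*pi_W
with normalization: pi_X + pi_Y + pi_Z + pi_W = 1.

Using the first 3 balance equations plus normalization, the linear system A*pi = b is:
  [-9/10, 1/4, 7/20, 3/10] . pi = 0
  [11/20, -9/20, 1/20, 2/5] . pi = 0
  [3/20, 3/20, -19/20, 1/10] . pi = 0
  [1, 1, 1, 1] . pi = 1

Solving yields:
  pi_X = 518/2193
  pi_Y = 2015/4386
  pi_Z = 563/4386
  pi_W = 386/2193

Verification (pi * P):
  518/2193*1/10 + 2015/4386*1/4 + 563/4386*7/20 + 386/2193*3/10 = 518/2193 = pi_X  (ok)
  518/2193*11/20 + 2015/4386*11/20 + 563/4386*1/20 + 386/2193*2/5 = 2015/4386 = pi_Y  (ok)
  518/2193*3/20 + 2015/4386*3/20 + 563/4386*1/20 + 386/2193*1/10 = 563/4386 = pi_Z  (ok)
  518/2193*1/5 + 2015/4386*1/20 + 563/4386*11/20 + 386/2193*1/5 = 386/2193 = pi_W  (ok)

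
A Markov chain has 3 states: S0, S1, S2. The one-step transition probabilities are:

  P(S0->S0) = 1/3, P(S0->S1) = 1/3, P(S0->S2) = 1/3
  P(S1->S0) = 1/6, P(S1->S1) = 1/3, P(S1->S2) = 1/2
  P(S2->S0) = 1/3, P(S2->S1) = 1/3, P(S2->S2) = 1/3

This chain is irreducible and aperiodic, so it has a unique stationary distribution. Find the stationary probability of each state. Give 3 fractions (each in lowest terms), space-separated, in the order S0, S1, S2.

The stationary distribution satisfies pi = pi * P, i.e.:
  pi_S0 = 1/3*pi_S0 + 1/6*pi_S1 + 1/3*pi_S2
  pi_S1 = 1/3*pi_S0 + 1/3*pi_S1 + 1/3*pi_S2
  pi_S2 = 1/3*pi_S0 + 1/2*pi_S1 + 1/3*pi_S2
with normalization: pi_S0 + pi_S1 + pi_S2 = 1.

Using the first 2 balance equations plus normalization, the linear system A*pi = b is:
  [-2/3, 1/6, 1/3] . pi = 0
  [1/3, -2/3, 1/3] . pi = 0
  [1, 1, 1] . pi = 1

Solving yields:
  pi_S0 = 5/18
  pi_S1 = 1/3
  pi_S2 = 7/18

Verification (pi * P):
  5/18*1/3 + 1/3*1/6 + 7/18*1/3 = 5/18 = pi_S0  (ok)
  5/18*1/3 + 1/3*1/3 + 7/18*1/3 = 1/3 = pi_S1  (ok)
  5/18*1/3 + 1/3*1/2 + 7/18*1/3 = 7/18 = pi_S2  (ok)

Answer: 5/18 1/3 7/18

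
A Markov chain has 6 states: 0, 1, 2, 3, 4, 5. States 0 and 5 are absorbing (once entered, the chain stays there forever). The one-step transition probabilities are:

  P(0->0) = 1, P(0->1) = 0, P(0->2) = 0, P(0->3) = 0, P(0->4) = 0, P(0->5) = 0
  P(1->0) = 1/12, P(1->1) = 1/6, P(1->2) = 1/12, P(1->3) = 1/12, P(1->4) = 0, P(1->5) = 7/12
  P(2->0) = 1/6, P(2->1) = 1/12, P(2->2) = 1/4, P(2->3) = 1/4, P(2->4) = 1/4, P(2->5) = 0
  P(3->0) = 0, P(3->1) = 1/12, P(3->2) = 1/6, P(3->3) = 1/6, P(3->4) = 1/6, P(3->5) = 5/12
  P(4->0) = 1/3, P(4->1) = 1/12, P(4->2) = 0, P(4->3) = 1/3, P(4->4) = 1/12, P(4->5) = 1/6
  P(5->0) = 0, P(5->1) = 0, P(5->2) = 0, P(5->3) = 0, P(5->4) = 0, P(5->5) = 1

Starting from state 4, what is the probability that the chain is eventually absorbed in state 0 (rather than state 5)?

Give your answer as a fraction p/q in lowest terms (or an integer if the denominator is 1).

Answer: 32/71

Derivation:
Let a_i = P(absorbed in 0 | start in state i).
Boundary conditions: a_0 = 1, a_5 = 0.
For each transient state i, a_i = sum_j P(i->j) * a_j:
  a_1 = 1/12*a_0 + 1/6*a_1 + 1/12*a_2 + 1/12*a_3 + 0*a_4 + 7/12*a_5
  a_2 = 1/6*a_0 + 1/12*a_1 + 1/4*a_2 + 1/4*a_3 + 1/4*a_4 + 0*a_5
  a_3 = 0*a_0 + 1/12*a_1 + 1/6*a_2 + 1/6*a_3 + 1/6*a_4 + 5/12*a_5
  a_4 = 1/3*a_0 + 1/12*a_1 + 0*a_2 + 1/3*a_3 + 1/12*a_4 + 1/6*a_5

Substituting a_0 = 1 and a_5 = 0, rearrange to (I - Q) a = r where r[i] = P(i -> 0):
  [5/6, -1/12, -1/12, 0] . (a_1, a_2, a_3, a_4) = 1/12
  [-1/12, 3/4, -1/4, -1/4] . (a_1, a_2, a_3, a_4) = 1/6
  [-1/12, -1/6, 5/6, -1/6] . (a_1, a_2, a_3, a_4) = 0
  [-1/12, 0, -1/3, 11/12] . (a_1, a_2, a_3, a_4) = 1/3

Solving yields:
  a_1 = 47/284
  a_2 = 519/1136
  a_3 = 225/1136
  a_4 = 32/71

Starting state is 4, so the absorption probability is a_4 = 32/71.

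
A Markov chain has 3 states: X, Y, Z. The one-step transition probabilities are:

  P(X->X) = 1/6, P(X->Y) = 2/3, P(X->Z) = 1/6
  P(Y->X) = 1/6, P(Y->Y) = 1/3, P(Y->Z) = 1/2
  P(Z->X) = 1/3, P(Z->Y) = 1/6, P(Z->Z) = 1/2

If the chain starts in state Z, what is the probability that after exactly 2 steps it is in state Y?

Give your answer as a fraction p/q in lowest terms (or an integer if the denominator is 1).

Computing P^2 by repeated multiplication:
P^1 =
  X: [1/6, 2/3, 1/6]
  Y: [1/6, 1/3, 1/2]
  Z: [1/3, 1/6, 1/2]
P^2 =
  X: [7/36, 13/36, 4/9]
  Y: [1/4, 11/36, 4/9]
  Z: [1/4, 13/36, 7/18]

(P^2)[Z -> Y] = 13/36

Answer: 13/36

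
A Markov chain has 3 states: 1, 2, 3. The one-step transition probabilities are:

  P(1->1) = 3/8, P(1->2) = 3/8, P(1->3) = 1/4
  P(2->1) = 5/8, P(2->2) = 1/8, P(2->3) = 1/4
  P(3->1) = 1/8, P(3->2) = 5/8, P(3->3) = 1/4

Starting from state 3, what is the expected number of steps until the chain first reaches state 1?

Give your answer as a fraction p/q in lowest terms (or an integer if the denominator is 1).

Answer: 3

Derivation:
Let h_i = expected steps to first reach 1 from state i.
Boundary: h_1 = 0.
First-step equations for the other states:
  h_2 = 1 + 5/8*h_1 + 1/8*h_2 + 1/4*h_3
  h_3 = 1 + 1/8*h_1 + 5/8*h_2 + 1/4*h_3

Substituting h_1 = 0 and rearranging gives the linear system (I - Q) h = 1:
  [7/8, -1/4] . (h_2, h_3) = 1
  [-5/8, 3/4] . (h_2, h_3) = 1

Solving yields:
  h_2 = 2
  h_3 = 3

Starting state is 3, so the expected hitting time is h_3 = 3.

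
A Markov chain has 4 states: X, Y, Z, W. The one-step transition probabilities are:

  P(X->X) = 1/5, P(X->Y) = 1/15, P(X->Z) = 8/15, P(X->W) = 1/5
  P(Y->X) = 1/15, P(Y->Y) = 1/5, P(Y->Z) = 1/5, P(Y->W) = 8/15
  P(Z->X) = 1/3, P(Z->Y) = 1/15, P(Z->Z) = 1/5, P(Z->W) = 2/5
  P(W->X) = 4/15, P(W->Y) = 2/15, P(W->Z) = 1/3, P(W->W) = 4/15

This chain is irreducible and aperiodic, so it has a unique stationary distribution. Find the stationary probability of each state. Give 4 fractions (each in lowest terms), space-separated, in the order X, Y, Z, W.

Answer: 923/3672 373/3672 1199/3672 1177/3672

Derivation:
The stationary distribution satisfies pi = pi * P, i.e.:
  pi_X = 1/5*pi_X + 1/15*pi_Y + 1/3*pi_Z + 4/15*pi_W
  pi_Y = 1/15*pi_X + 1/5*pi_Y + 1/15*pi_Z + 2/15*pi_W
  pi_Z = 8/15*pi_X + 1/5*pi_Y + 1/5*pi_Z + 1/3*pi_W
  pi_W = 1/5*pi_X + 8/15*pi_Y + 2/5*pi_Z + 4/15*pi_W
with normalization: pi_X + pi_Y + pi_Z + pi_W = 1.

Using the first 3 balance equations plus normalization, the linear system A*pi = b is:
  [-4/5, 1/15, 1/3, 4/15] . pi = 0
  [1/15, -4/5, 1/15, 2/15] . pi = 0
  [8/15, 1/5, -4/5, 1/3] . pi = 0
  [1, 1, 1, 1] . pi = 1

Solving yields:
  pi_X = 923/3672
  pi_Y = 373/3672
  pi_Z = 1199/3672
  pi_W = 1177/3672

Verification (pi * P):
  923/3672*1/5 + 373/3672*1/15 + 1199/3672*1/3 + 1177/3672*4/15 = 923/3672 = pi_X  (ok)
  923/3672*1/15 + 373/3672*1/5 + 1199/3672*1/15 + 1177/3672*2/15 = 373/3672 = pi_Y  (ok)
  923/3672*8/15 + 373/3672*1/5 + 1199/3672*1/5 + 1177/3672*1/3 = 1199/3672 = pi_Z  (ok)
  923/3672*1/5 + 373/3672*8/15 + 1199/3672*2/5 + 1177/3672*4/15 = 1177/3672 = pi_W  (ok)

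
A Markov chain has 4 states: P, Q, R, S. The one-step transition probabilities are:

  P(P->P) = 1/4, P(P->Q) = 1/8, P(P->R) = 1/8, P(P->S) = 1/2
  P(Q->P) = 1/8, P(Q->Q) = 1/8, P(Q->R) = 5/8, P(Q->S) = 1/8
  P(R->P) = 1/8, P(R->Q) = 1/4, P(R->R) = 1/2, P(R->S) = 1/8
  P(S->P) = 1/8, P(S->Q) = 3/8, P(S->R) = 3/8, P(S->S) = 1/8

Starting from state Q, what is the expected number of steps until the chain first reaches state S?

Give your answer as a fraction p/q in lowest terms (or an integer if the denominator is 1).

Answer: 28/5

Derivation:
Let h_i = expected steps to first reach S from state i.
Boundary: h_S = 0.
First-step equations for the other states:
  h_P = 1 + 1/4*h_P + 1/8*h_Q + 1/8*h_R + 1/2*h_S
  h_Q = 1 + 1/8*h_P + 1/8*h_Q + 5/8*h_R + 1/8*h_S
  h_R = 1 + 1/8*h_P + 1/4*h_Q + 1/2*h_R + 1/8*h_S

Substituting h_S = 0 and rearranging gives the linear system (I - Q) h = 1:
  [3/4, -1/8, -1/8] . (h_P, h_Q, h_R) = 1
  [-1/8, 7/8, -5/8] . (h_P, h_Q, h_R) = 1
  [-1/8, -1/4, 1/2] . (h_P, h_Q, h_R) = 1

Solving yields:
  h_P = 16/5
  h_Q = 28/5
  h_R = 28/5

Starting state is Q, so the expected hitting time is h_Q = 28/5.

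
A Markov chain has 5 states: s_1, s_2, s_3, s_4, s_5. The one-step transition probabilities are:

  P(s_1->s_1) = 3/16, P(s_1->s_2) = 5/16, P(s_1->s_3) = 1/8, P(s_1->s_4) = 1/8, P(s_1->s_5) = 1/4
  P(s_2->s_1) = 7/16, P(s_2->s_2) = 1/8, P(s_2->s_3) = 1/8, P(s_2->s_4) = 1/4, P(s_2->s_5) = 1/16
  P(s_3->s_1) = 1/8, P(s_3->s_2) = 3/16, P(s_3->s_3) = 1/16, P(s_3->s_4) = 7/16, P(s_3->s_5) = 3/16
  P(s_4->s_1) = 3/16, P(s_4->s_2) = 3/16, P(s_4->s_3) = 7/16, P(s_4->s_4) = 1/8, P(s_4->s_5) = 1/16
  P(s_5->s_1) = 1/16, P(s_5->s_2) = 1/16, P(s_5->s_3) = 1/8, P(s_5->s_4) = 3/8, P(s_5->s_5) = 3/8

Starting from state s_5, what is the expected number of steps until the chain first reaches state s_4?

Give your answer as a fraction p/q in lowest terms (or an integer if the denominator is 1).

Answer: 1581/530

Derivation:
Let h_i = expected steps to first reach s_4 from state i.
Boundary: h_s_4 = 0.
First-step equations for the other states:
  h_s_1 = 1 + 3/16*h_s_1 + 5/16*h_s_2 + 1/8*h_s_3 + 1/8*h_s_4 + 1/4*h_s_5
  h_s_2 = 1 + 7/16*h_s_1 + 1/8*h_s_2 + 1/8*h_s_3 + 1/4*h_s_4 + 1/16*h_s_5
  h_s_3 = 1 + 1/8*h_s_1 + 3/16*h_s_2 + 1/16*h_s_3 + 7/16*h_s_4 + 3/16*h_s_5
  h_s_5 = 1 + 1/16*h_s_1 + 1/16*h_s_2 + 1/8*h_s_3 + 3/8*h_s_4 + 3/8*h_s_5

Substituting h_s_4 = 0 and rearranging gives the linear system (I - Q) h = 1:
  [13/16, -5/16, -1/8, -1/4] . (h_s_1, h_s_2, h_s_3, h_s_5) = 1
  [-7/16, 7/8, -1/8, -1/16] . (h_s_1, h_s_2, h_s_3, h_s_5) = 1
  [-1/8, -3/16, 15/16, -3/16] . (h_s_1, h_s_2, h_s_3, h_s_5) = 1
  [-1/16, -1/16, -1/8, 5/8] . (h_s_1, h_s_2, h_s_3, h_s_5) = 1

Solving yields:
  h_s_1 = 2159/530
  h_s_2 = 2023/530
  h_s_3 = 787/265
  h_s_5 = 1581/530

Starting state is s_5, so the expected hitting time is h_s_5 = 1581/530.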